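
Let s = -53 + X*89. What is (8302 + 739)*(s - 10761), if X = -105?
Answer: -182257519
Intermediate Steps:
s = -9398 (s = -53 - 105*89 = -53 - 9345 = -9398)
(8302 + 739)*(s - 10761) = (8302 + 739)*(-9398 - 10761) = 9041*(-20159) = -182257519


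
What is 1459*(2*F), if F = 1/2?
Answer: 1459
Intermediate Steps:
F = ½ ≈ 0.50000
1459*(2*F) = 1459*(2*(½)) = 1459*1 = 1459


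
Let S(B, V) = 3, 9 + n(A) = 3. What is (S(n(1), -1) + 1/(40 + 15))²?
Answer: 27556/3025 ≈ 9.1094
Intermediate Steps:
n(A) = -6 (n(A) = -9 + 3 = -6)
(S(n(1), -1) + 1/(40 + 15))² = (3 + 1/(40 + 15))² = (3 + 1/55)² = (166/55)² = 27556/3025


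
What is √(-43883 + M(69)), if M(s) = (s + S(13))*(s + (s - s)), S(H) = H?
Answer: 5*I*√1529 ≈ 195.51*I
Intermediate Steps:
M(s) = s*(13 + s) (M(s) = (s + 13)*(s + (s - s)) = (13 + s)*(s + 0) = (13 + s)*s = s*(13 + s))
√(-43883 + M(69)) = √(-43883 + 69*(13 + 69)) = √(-43883 + 69*82) = √(-43883 + 5658) = √(-38225) = 5*I*√1529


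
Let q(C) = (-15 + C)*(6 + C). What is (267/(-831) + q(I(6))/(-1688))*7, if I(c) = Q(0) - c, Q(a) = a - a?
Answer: -623/277 ≈ -2.2491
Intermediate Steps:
Q(a) = 0
I(c) = -c (I(c) = 0 - c = -c)
(267/(-831) + q(I(6))/(-1688))*7 = (267/(-831) + (-90 + (-1*6)² - (-9)*6)/(-1688))*7 = (267*(-1/831) + (-90 + (-6)² - 9*(-6))*(-1/1688))*7 = (-89/277 + (-90 + 36 + 54)*(-1/1688))*7 = (-89/277 + 0*(-1/1688))*7 = (-89/277 + 0)*7 = -89/277*7 = -623/277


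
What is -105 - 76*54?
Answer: -4209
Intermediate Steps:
-105 - 76*54 = -105 - 4104 = -4209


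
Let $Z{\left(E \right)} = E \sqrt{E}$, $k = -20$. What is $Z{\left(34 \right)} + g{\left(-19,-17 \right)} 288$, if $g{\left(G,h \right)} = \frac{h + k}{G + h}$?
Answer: $296 + 34 \sqrt{34} \approx 494.25$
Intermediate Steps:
$Z{\left(E \right)} = E^{\frac{3}{2}}$
$g{\left(G,h \right)} = \frac{-20 + h}{G + h}$ ($g{\left(G,h \right)} = \frac{h - 20}{G + h} = \frac{-20 + h}{G + h}$)
$Z{\left(34 \right)} + g{\left(-19,-17 \right)} 288 = 34^{\frac{3}{2}} + \frac{-20 - 17}{-19 - 17} \cdot 288 = 34 \sqrt{34} + \frac{1}{-36} \left(-37\right) 288 = 34 \sqrt{34} + \left(- \frac{1}{36}\right) \left(-37\right) 288 = 34 \sqrt{34} + \frac{37}{36} \cdot 288 = 34 \sqrt{34} + 296 = 296 + 34 \sqrt{34}$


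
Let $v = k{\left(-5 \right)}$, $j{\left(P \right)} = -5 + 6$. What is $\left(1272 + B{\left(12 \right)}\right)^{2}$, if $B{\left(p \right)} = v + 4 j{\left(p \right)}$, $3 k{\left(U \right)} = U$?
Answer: $\frac{14615329}{9} \approx 1.6239 \cdot 10^{6}$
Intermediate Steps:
$k{\left(U \right)} = \frac{U}{3}$
$j{\left(P \right)} = 1$
$v = - \frac{5}{3}$ ($v = \frac{1}{3} \left(-5\right) = - \frac{5}{3} \approx -1.6667$)
$B{\left(p \right)} = \frac{7}{3}$ ($B{\left(p \right)} = - \frac{5}{3} + 4 \cdot 1 = - \frac{5}{3} + 4 = \frac{7}{3}$)
$\left(1272 + B{\left(12 \right)}\right)^{2} = \left(1272 + \frac{7}{3}\right)^{2} = \left(\frac{3823}{3}\right)^{2} = \frac{14615329}{9}$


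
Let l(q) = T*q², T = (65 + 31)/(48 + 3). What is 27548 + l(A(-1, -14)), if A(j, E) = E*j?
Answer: 474588/17 ≈ 27917.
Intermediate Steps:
T = 32/17 (T = 96/51 = 96*(1/51) = 32/17 ≈ 1.8824)
l(q) = 32*q²/17
27548 + l(A(-1, -14)) = 27548 + 32*(-14*(-1))²/17 = 27548 + (32/17)*14² = 27548 + (32/17)*196 = 27548 + 6272/17 = 474588/17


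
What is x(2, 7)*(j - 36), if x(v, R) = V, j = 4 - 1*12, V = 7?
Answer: -308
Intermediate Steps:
j = -8 (j = 4 - 12 = -8)
x(v, R) = 7
x(2, 7)*(j - 36) = 7*(-8 - 36) = 7*(-44) = -308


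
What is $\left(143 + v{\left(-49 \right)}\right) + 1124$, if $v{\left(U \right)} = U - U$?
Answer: $1267$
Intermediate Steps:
$v{\left(U \right)} = 0$
$\left(143 + v{\left(-49 \right)}\right) + 1124 = \left(143 + 0\right) + 1124 = 143 + 1124 = 1267$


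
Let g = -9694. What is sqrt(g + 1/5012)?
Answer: I*sqrt(60878667731)/2506 ≈ 98.458*I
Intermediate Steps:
sqrt(g + 1/5012) = sqrt(-9694 + 1/5012) = sqrt(-48586327/5012) = I*sqrt(60878667731)/2506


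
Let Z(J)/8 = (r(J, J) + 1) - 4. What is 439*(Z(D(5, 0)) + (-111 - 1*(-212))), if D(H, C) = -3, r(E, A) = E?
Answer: 23267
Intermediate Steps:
Z(J) = -24 + 8*J (Z(J) = 8*((J + 1) - 4) = 8*((1 + J) - 4) = 8*(-3 + J) = -24 + 8*J)
439*(Z(D(5, 0)) + (-111 - 1*(-212))) = 439*((-24 + 8*(-3)) + (-111 - 1*(-212))) = 439*((-24 - 24) + (-111 + 212)) = 439*(-48 + 101) = 439*53 = 23267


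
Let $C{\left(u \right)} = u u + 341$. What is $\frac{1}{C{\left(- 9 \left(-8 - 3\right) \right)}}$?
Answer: $\frac{1}{10142} \approx 9.86 \cdot 10^{-5}$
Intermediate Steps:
$C{\left(u \right)} = 341 + u^{2}$ ($C{\left(u \right)} = u^{2} + 341 = 341 + u^{2}$)
$\frac{1}{C{\left(- 9 \left(-8 - 3\right) \right)}} = \frac{1}{341 + \left(- 9 \left(-8 - 3\right)\right)^{2}} = \frac{1}{341 + \left(\left(-9\right) \left(-11\right)\right)^{2}} = \frac{1}{341 + 99^{2}} = \frac{1}{341 + 9801} = \frac{1}{10142}$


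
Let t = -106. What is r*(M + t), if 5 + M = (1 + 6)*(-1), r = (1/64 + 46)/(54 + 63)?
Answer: -173755/3744 ≈ -46.409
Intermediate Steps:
r = 2945/7488 (r = (1/64 + 46)/117 = (2945/64)*(1/117) = 2945/7488 ≈ 0.39330)
M = -12 (M = -5 + (1 + 6)*(-1) = -5 + 7*(-1) = -5 - 7 = -12)
r*(M + t) = 2945*(-12 - 106)/7488 = (2945/7488)*(-118) = -173755/3744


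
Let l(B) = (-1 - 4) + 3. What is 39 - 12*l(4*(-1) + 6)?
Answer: 63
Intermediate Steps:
l(B) = -2 (l(B) = -5 + 3 = -2)
39 - 12*l(4*(-1) + 6) = 39 - 12*(-2) = 39 + 24 = 63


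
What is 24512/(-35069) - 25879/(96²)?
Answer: -1133453243/323195904 ≈ -3.5070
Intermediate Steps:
24512/(-35069) - 25879/(96²) = 24512*(-1/35069) - 25879/9216 = -24512/35069 - 25879*1/9216 = -24512/35069 - 25879/9216 = -1133453243/323195904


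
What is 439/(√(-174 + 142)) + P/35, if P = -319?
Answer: -319/35 - 439*I*√2/8 ≈ -9.1143 - 77.605*I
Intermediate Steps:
439/(√(-174 + 142)) + P/35 = 439/(√(-174 + 142)) - 319/35 = 439/(√(-32)) - 319*1/35 = 439/((4*I*√2)) - 319/35 = 439*(-I*√2/8) - 319/35 = -439*I*√2/8 - 319/35 = -319/35 - 439*I*√2/8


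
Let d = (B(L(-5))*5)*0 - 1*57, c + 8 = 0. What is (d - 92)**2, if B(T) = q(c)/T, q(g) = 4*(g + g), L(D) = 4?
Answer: 22201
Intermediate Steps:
c = -8 (c = -8 + 0 = -8)
q(g) = 8*g (q(g) = 4*(2*g) = 8*g)
B(T) = -64/T (B(T) = (8*(-8))/T = -64/T)
d = -57 (d = (-64/4*5)*0 - 1*57 = (-64*1/4*5)*0 - 57 = -16*5*0 - 57 = -80*0 - 57 = 0 - 57 = -57)
(d - 92)**2 = (-57 - 92)**2 = (-149)**2 = 22201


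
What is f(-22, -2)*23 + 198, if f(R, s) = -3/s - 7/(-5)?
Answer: 2647/10 ≈ 264.70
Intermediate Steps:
f(R, s) = 7/5 - 3/s (f(R, s) = -3/s - 7*(-⅕) = -3/s + 7/5 = 7/5 - 3/s)
f(-22, -2)*23 + 198 = (7/5 - 3/(-2))*23 + 198 = (7/5 - 3*(-½))*23 + 198 = (7/5 + 3/2)*23 + 198 = (29/10)*23 + 198 = 667/10 + 198 = 2647/10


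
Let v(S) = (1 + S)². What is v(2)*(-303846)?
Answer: -2734614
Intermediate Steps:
v(2)*(-303846) = (1 + 2)²*(-303846) = 3²*(-303846) = 9*(-303846) = -2734614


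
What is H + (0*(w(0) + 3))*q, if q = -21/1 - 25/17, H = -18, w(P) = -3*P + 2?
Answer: -18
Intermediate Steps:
w(P) = 2 - 3*P
q = -382/17 (q = -21*1 - 25*1/17 = -21 - 25/17 = -382/17 ≈ -22.471)
H + (0*(w(0) + 3))*q = -18 + (0*((2 - 3*0) + 3))*(-382/17) = -18 + (0*((2 + 0) + 3))*(-382/17) = -18 + (0*(2 + 3))*(-382/17) = -18 + (0*5)*(-382/17) = -18 + 0*(-382/17) = -18 + 0 = -18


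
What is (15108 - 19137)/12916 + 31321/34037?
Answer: 267406963/439621892 ≈ 0.60827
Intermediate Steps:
(15108 - 19137)/12916 + 31321/34037 = -4029*1/12916 + 31321*(1/34037) = -4029/12916 + 31321/34037 = 267406963/439621892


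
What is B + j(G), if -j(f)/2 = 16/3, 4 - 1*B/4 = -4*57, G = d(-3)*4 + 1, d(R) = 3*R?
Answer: 2752/3 ≈ 917.33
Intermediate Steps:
G = -35 (G = (3*(-3))*4 + 1 = -9*4 + 1 = -36 + 1 = -35)
B = 928 (B = 16 - (-16)*57 = 16 - 4*(-228) = 16 + 912 = 928)
j(f) = -32/3
B + j(G) = 928 - 32/3 = 2752/3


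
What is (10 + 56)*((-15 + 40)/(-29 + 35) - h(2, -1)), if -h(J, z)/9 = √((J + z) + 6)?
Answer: 275 + 594*√7 ≈ 1846.6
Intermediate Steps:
h(J, z) = -9*√(6 + J + z) (h(J, z) = -9*√((J + z) + 6) = -9*√(6 + J + z))
(10 + 56)*((-15 + 40)/(-29 + 35) - h(2, -1)) = (10 + 56)*((-15 + 40)/(-29 + 35) - (-9)*√(6 + 2 - 1)) = 66*(25/6 - (-9)*√7) = 66*(25*(⅙) + 9*√7) = 66*(25/6 + 9*√7) = 275 + 594*√7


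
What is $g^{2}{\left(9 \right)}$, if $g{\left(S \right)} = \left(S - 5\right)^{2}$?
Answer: $256$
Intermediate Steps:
$g{\left(S \right)} = \left(-5 + S\right)^{2}$
$g^{2}{\left(9 \right)} = \left(\left(-5 + 9\right)^{2}\right)^{2} = \left(4^{2}\right)^{2} = 16^{2} = 256$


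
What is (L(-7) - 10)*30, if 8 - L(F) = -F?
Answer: -270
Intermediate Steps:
L(F) = 8 + F (L(F) = 8 - (-1)*F = 8 + F)
(L(-7) - 10)*30 = ((8 - 7) - 10)*30 = (1 - 10)*30 = -9*30 = -270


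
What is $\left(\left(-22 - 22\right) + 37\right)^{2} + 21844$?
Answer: $21893$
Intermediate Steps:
$\left(\left(-22 - 22\right) + 37\right)^{2} + 21844 = \left(-44 + 37\right)^{2} + 21844 = \left(-7\right)^{2} + 21844 = 49 + 21844 = 21893$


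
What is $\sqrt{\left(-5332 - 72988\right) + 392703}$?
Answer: $\sqrt{314383} \approx 560.7$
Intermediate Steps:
$\sqrt{\left(-5332 - 72988\right) + 392703} = \sqrt{-78320 + 392703} = \sqrt{314383}$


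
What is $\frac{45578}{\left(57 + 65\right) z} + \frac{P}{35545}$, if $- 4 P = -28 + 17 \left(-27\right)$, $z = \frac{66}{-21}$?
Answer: $- \frac{11340163293}{95402780} \approx -118.87$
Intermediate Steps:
$z = - \frac{22}{7}$ ($z = 66 \left(- \frac{1}{21}\right) = - \frac{22}{7} \approx -3.1429$)
$P = \frac{487}{4}$ ($P = - \frac{-28 + 17 \left(-27\right)}{4} = - \frac{-28 - 459}{4} = \left(- \frac{1}{4}\right) \left(-487\right) = \frac{487}{4} \approx 121.75$)
$\frac{45578}{\left(57 + 65\right) z} + \frac{P}{35545} = \frac{45578}{\left(57 + 65\right) \left(- \frac{22}{7}\right)} + \frac{487}{4 \cdot 35545} = \frac{45578}{122 \left(- \frac{22}{7}\right)} + \frac{487}{4} \cdot \frac{1}{35545} = \frac{45578}{- \frac{2684}{7}} + \frac{487}{142180} = 45578 \left(- \frac{7}{2684}\right) + \frac{487}{142180} = - \frac{159523}{1342} + \frac{487}{142180} = - \frac{11340163293}{95402780}$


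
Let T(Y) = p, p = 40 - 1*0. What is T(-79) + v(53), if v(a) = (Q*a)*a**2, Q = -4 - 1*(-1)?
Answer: -446591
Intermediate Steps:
Q = -3 (Q = -4 + 1 = -3)
p = 40 (p = 40 + 0 = 40)
v(a) = -3*a**3 (v(a) = (-3*a)*a**2 = -3*a**3)
T(Y) = 40
T(-79) + v(53) = 40 - 3*53**3 = 40 - 3*148877 = 40 - 446631 = -446591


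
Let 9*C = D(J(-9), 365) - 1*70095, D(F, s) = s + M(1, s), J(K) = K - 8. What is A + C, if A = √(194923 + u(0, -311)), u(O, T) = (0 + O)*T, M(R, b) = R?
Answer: -23243/3 + √194923 ≈ -7306.2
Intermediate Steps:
u(O, T) = O*T
J(K) = -8 + K
A = √194923 (A = √(194923 + 0*(-311)) = √(194923 + 0) = √194923 ≈ 441.50)
D(F, s) = 1 + s (D(F, s) = s + 1 = 1 + s)
C = -23243/3 (C = ((1 + 365) - 1*70095)/9 = (366 - 70095)/9 = (⅑)*(-69729) = -23243/3 ≈ -7747.7)
A + C = √194923 - 23243/3 = -23243/3 + √194923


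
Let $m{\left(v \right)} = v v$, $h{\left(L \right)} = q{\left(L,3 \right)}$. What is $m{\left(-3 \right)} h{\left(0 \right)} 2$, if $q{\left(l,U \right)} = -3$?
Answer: $-54$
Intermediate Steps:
$h{\left(L \right)} = -3$
$m{\left(v \right)} = v^{2}$
$m{\left(-3 \right)} h{\left(0 \right)} 2 = \left(-3\right)^{2} \left(-3\right) 2 = 9 \left(-3\right) 2 = \left(-27\right) 2 = -54$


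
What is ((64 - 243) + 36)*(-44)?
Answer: 6292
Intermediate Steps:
((64 - 243) + 36)*(-44) = (-179 + 36)*(-44) = -143*(-44) = 6292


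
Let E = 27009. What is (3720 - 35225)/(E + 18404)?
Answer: -31505/45413 ≈ -0.69374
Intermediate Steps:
(3720 - 35225)/(E + 18404) = (3720 - 35225)/(27009 + 18404) = -31505/45413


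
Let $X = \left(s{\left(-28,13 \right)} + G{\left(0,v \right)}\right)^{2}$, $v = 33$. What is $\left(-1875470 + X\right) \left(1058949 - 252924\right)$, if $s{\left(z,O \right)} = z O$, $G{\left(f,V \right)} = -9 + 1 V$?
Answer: $-1418499216750$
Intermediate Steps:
$G{\left(f,V \right)} = -9 + V$
$s{\left(z,O \right)} = O z$
$X = 115600$ ($X = \left(13 \left(-28\right) + \left(-9 + 33\right)\right)^{2} = \left(-364 + 24\right)^{2} = \left(-340\right)^{2} = 115600$)
$\left(-1875470 + X\right) \left(1058949 - 252924\right) = \left(-1875470 + 115600\right) \left(1058949 - 252924\right) = \left(-1759870\right) 806025 = -1418499216750$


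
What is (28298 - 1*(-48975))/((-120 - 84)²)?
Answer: 77273/41616 ≈ 1.8568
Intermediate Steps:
(28298 - 1*(-48975))/((-120 - 84)²) = (28298 + 48975)/((-204)²) = 77273/41616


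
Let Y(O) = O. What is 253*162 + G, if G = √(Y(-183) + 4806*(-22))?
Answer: 40986 + I*√105915 ≈ 40986.0 + 325.45*I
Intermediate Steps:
G = I*√105915 (G = √(-183 + 4806*(-22)) = √(-183 - 105732) = √(-105915) = I*√105915 ≈ 325.45*I)
253*162 + G = 253*162 + I*√105915 = 40986 + I*√105915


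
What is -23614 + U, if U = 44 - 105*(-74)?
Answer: -15800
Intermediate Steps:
U = 7814 (U = 44 + 7770 = 7814)
-23614 + U = -23614 + 7814 = -15800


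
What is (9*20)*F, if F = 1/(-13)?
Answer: -180/13 ≈ -13.846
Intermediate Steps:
F = -1/13 ≈ -0.076923
(9*20)*F = (9*20)*(-1/13) = 180*(-1/13) = -180/13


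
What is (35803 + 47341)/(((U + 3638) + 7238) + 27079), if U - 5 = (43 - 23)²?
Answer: 10393/4795 ≈ 2.1675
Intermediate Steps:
U = 405 (U = 5 + (43 - 23)² = 5 + 20² = 5 + 400 = 405)
(35803 + 47341)/(((U + 3638) + 7238) + 27079) = (35803 + 47341)/(((405 + 3638) + 7238) + 27079) = 83144/((4043 + 7238) + 27079) = 83144/(11281 + 27079) = 83144/38360 = 83144*(1/38360) = 10393/4795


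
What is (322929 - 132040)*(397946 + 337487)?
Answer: 140386069937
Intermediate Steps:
(322929 - 132040)*(397946 + 337487) = 190889*735433 = 140386069937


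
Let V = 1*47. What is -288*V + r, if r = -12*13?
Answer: -13692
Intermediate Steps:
V = 47
r = -156
-288*V + r = -288*47 - 156 = -13536 - 156 = -13692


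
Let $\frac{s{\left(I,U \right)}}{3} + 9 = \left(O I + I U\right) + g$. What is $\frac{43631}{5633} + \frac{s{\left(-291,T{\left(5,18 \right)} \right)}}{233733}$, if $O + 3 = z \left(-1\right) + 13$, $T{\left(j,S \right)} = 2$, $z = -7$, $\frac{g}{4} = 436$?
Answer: $\frac{3377963239}{438872663} \approx 7.6969$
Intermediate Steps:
$g = 1744$ ($g = 4 \cdot 436 = 1744$)
$O = 17$ ($O = -3 + \left(\left(-7\right) \left(-1\right) + 13\right) = -3 + \left(7 + 13\right) = -3 + 20 = 17$)
$s{\left(I,U \right)} = 5205 + 51 I + 3 I U$ ($s{\left(I,U \right)} = -27 + 3 \left(\left(17 I + I U\right) + 1744\right) = -27 + 3 \left(1744 + 17 I + I U\right) = -27 + \left(5232 + 51 I + 3 I U\right) = 5205 + 51 I + 3 I U$)
$\frac{43631}{5633} + \frac{s{\left(-291,T{\left(5,18 \right)} \right)}}{233733} = \frac{43631}{5633} + \frac{5205 + 51 \left(-291\right) + 3 \left(-291\right) 2}{233733} = 43631 \cdot \frac{1}{5633} + \left(5205 - 14841 - 1746\right) \frac{1}{233733} = \frac{43631}{5633} - \frac{3794}{77911} = \frac{3377963239}{438872663}$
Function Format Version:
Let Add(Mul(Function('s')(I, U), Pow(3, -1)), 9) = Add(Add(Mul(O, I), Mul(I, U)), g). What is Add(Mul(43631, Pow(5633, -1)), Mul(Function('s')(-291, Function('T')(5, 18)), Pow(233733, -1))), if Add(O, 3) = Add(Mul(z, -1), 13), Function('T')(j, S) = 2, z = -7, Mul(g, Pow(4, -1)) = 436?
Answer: Rational(3377963239, 438872663) ≈ 7.6969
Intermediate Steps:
g = 1744 (g = Mul(4, 436) = 1744)
O = 17 (O = Add(-3, Add(Mul(-7, -1), 13)) = Add(-3, Add(7, 13)) = Add(-3, 20) = 17)
Function('s')(I, U) = Add(5205, Mul(51, I), Mul(3, I, U)) (Function('s')(I, U) = Add(-27, Mul(3, Add(Add(Mul(17, I), Mul(I, U)), 1744))) = Add(-27, Mul(3, Add(1744, Mul(17, I), Mul(I, U)))) = Add(-27, Add(5232, Mul(51, I), Mul(3, I, U))) = Add(5205, Mul(51, I), Mul(3, I, U)))
Add(Mul(43631, Pow(5633, -1)), Mul(Function('s')(-291, Function('T')(5, 18)), Pow(233733, -1))) = Add(Mul(43631, Pow(5633, -1)), Mul(Add(5205, Mul(51, -291), Mul(3, -291, 2)), Pow(233733, -1))) = Add(Mul(43631, Rational(1, 5633)), Mul(Add(5205, -14841, -1746), Rational(1, 233733))) = Add(Rational(43631, 5633), Mul(-11382, Rational(1, 233733))) = Add(Rational(43631, 5633), Rational(-3794, 77911)) = Rational(3377963239, 438872663)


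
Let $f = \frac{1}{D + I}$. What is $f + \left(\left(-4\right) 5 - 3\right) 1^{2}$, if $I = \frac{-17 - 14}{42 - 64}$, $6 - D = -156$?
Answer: $- \frac{82663}{3595} \approx -22.994$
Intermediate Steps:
$D = 162$ ($D = 6 - -156 = 6 + 156 = 162$)
$I = \frac{31}{22}$ ($I = - \frac{31}{42 - 64} = - \frac{31}{-22} = \left(-31\right) \left(- \frac{1}{22}\right) = \frac{31}{22} \approx 1.4091$)
$f = \frac{22}{3595}$ ($f = \frac{1}{162 + \frac{31}{22}} = \frac{1}{\frac{3595}{22}} = \frac{22}{3595} \approx 0.0061196$)
$f + \left(\left(-4\right) 5 - 3\right) 1^{2} = \frac{22}{3595} + \left(\left(-4\right) 5 - 3\right) 1^{2} = \frac{22}{3595} + \left(-20 - 3\right) 1 = \frac{22}{3595} - 23 = - \frac{82663}{3595}$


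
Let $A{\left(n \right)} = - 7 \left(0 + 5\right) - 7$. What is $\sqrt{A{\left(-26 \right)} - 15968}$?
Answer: $i \sqrt{16010} \approx 126.53 i$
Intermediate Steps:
$A{\left(n \right)} = -42$ ($A{\left(n \right)} = \left(-7\right) 5 - 7 = -35 - 7 = -42$)
$\sqrt{A{\left(-26 \right)} - 15968} = \sqrt{-42 - 15968} = \sqrt{-16010} = i \sqrt{16010}$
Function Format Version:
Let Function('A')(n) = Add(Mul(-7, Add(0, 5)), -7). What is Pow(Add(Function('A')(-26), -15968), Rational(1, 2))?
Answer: Mul(I, Pow(16010, Rational(1, 2))) ≈ Mul(126.53, I)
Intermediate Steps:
Function('A')(n) = -42 (Function('A')(n) = Add(Mul(-7, 5), -7) = Add(-35, -7) = -42)
Pow(Add(Function('A')(-26), -15968), Rational(1, 2)) = Pow(Add(-42, -15968), Rational(1, 2)) = Pow(-16010, Rational(1, 2)) = Mul(I, Pow(16010, Rational(1, 2)))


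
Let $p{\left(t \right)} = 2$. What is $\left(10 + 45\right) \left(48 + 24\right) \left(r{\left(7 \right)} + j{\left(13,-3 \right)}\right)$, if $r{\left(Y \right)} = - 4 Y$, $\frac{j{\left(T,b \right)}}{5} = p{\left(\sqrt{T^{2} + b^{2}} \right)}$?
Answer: $-71280$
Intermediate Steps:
$j{\left(T,b \right)} = 10$ ($j{\left(T,b \right)} = 5 \cdot 2 = 10$)
$\left(10 + 45\right) \left(48 + 24\right) \left(r{\left(7 \right)} + j{\left(13,-3 \right)}\right) = \left(10 + 45\right) \left(48 + 24\right) \left(\left(-4\right) 7 + 10\right) = 55 \cdot 72 \left(-28 + 10\right) = 3960 \left(-18\right) = -71280$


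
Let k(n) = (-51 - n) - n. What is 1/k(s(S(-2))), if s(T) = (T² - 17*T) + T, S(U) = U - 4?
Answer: -1/315 ≈ -0.0031746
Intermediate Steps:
S(U) = -4 + U
s(T) = T² - 16*T
k(n) = -51 - 2*n
1/k(s(S(-2))) = 1/(-51 - 2*(-4 - 2)*(-16 + (-4 - 2))) = 1/(-51 - (-12)*(-16 - 6)) = 1/(-51 - (-12)*(-22)) = 1/(-51 - 2*132) = 1/(-51 - 264) = 1/(-315) = -1/315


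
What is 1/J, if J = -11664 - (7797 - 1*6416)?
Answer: -1/13045 ≈ -7.6658e-5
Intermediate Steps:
J = -13045 (J = -11664 - (7797 - 6416) = -11664 - 1*1381 = -11664 - 1381 = -13045)
1/J = 1/(-13045) = -1/13045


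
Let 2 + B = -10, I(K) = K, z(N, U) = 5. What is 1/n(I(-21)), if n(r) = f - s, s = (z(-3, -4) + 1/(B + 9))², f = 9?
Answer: -9/115 ≈ -0.078261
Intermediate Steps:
B = -12 (B = -2 - 10 = -12)
s = 196/9 (s = (5 + 1/(-12 + 9))² = (5 + 1/(-3))² = (5 - ⅓)² = (14/3)² = 196/9 ≈ 21.778)
n(r) = -115/9 (n(r) = 9 - 1*196/9 = 9 - 196/9 = -115/9)
1/n(I(-21)) = 1/(-115/9) = -9/115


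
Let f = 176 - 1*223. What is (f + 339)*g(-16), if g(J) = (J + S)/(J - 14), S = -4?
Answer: 584/3 ≈ 194.67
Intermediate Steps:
f = -47 (f = 176 - 223 = -47)
g(J) = (-4 + J)/(-14 + J) (g(J) = (J - 4)/(J - 14) = (-4 + J)/(-14 + J))
(f + 339)*g(-16) = (-47 + 339)*((-4 - 16)/(-14 - 16)) = 292*(-20/(-30)) = 292*(-1/30*(-20)) = 292*(2/3) = 584/3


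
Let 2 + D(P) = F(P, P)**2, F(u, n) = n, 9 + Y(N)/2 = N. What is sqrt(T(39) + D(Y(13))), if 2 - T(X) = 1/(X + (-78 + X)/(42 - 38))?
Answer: 2*sqrt(24323)/39 ≈ 7.9979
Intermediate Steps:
Y(N) = -18 + 2*N
T(X) = 2 - 1/(-39/2 + 5*X/4) (T(X) = 2 - 1/(X + (-78 + X)/(42 - 38)) = 2 - 1/(X + (-78 + X)/4) = 2 - 1/(X + (-78 + X)*(1/4)) = 2 - 1/(X + (-39/2 + X/4)) = 2 - 1/(-39/2 + 5*X/4))
D(P) = -2 + P**2
sqrt(T(39) + D(Y(13))) = sqrt(10*(-16 + 39)/(-78 + 5*39) + (-2 + (-18 + 2*13)**2)) = sqrt(10*23/(-78 + 195) + (-2 + (-18 + 26)**2)) = sqrt(10*23/117 + (-2 + 8**2)) = sqrt(10*(1/117)*23 + (-2 + 64)) = sqrt(230/117 + 62) = sqrt(7484/117) = 2*sqrt(24323)/39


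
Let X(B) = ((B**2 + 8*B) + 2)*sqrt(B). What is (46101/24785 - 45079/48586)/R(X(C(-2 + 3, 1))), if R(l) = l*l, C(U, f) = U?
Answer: 1122580171/145708685210 ≈ 0.0077043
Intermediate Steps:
X(B) = sqrt(B)*(2 + B**2 + 8*B) (X(B) = (2 + B**2 + 8*B)*sqrt(B) = sqrt(B)*(2 + B**2 + 8*B))
R(l) = l**2
(46101/24785 - 45079/48586)/R(X(C(-2 + 3, 1))) = (46101/24785 - 45079/48586)/((sqrt(-2 + 3)*(2 + (-2 + 3)**2 + 8*(-2 + 3)))**2) = (46101*(1/24785) - 45079*1/48586)/((sqrt(1)*(2 + 1**2 + 8*1))**2) = (46101/24785 - 45079/48586)/((1*(2 + 1 + 8))**2) = 1122580171/(1204204010*((1*11)**2)) = 1122580171/(1204204010*(11**2)) = (1122580171/1204204010)/121 = (1122580171/1204204010)*(1/121) = 1122580171/145708685210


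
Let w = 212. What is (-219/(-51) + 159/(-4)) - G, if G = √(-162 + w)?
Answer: -2411/68 - 5*√2 ≈ -42.527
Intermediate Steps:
G = 5*√2 (G = √(-162 + 212) = √50 = 5*√2 ≈ 7.0711)
(-219/(-51) + 159/(-4)) - G = (-219/(-51) + 159/(-4)) - 5*√2 = (-219*(-1/51) + 159*(-¼)) - 5*√2 = (73/17 - 159/4) - 5*√2 = -2411/68 - 5*√2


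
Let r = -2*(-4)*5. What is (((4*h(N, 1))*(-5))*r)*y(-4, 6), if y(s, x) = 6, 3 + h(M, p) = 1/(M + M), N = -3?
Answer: 15200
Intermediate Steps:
h(M, p) = -3 + 1/(2*M) (h(M, p) = -3 + 1/(M + M) = -3 + 1/(2*M))
r = 40 (r = 8*5 = 40)
(((4*h(N, 1))*(-5))*r)*y(-4, 6) = (((4*(-3 + (½)/(-3)))*(-5))*40)*6 = (((4*(-3 + (½)*(-⅓)))*(-5))*40)*6 = (((4*(-3 - ⅙))*(-5))*40)*6 = (((4*(-19/6))*(-5))*40)*6 = (-38/3*(-5)*40)*6 = ((190/3)*40)*6 = (7600/3)*6 = 15200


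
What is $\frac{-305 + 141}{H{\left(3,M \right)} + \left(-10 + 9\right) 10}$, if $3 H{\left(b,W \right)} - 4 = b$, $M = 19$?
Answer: $\frac{492}{23} \approx 21.391$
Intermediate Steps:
$H{\left(b,W \right)} = \frac{4}{3} + \frac{b}{3}$
$\frac{-305 + 141}{H{\left(3,M \right)} + \left(-10 + 9\right) 10} = \frac{-305 + 141}{\left(\frac{4}{3} + \frac{1}{3} \cdot 3\right) + \left(-10 + 9\right) 10} = - \frac{164}{\left(\frac{4}{3} + 1\right) - 10} = - \frac{164}{\frac{7}{3} - 10} = - \frac{164}{- \frac{23}{3}} = \left(-164\right) \left(- \frac{3}{23}\right) = \frac{492}{23}$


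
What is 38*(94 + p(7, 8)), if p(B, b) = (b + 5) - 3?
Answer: 3952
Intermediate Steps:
p(B, b) = 2 + b (p(B, b) = (5 + b) - 3 = 2 + b)
38*(94 + p(7, 8)) = 38*(94 + (2 + 8)) = 38*(94 + 10) = 38*104 = 3952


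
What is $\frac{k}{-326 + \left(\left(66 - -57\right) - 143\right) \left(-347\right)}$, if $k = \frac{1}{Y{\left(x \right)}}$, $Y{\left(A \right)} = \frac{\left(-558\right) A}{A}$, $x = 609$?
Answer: $- \frac{1}{3690612} \approx -2.7096 \cdot 10^{-7}$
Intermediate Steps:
$Y{\left(A \right)} = -558$
$k = - \frac{1}{558}$ ($k = \frac{1}{-558} = - \frac{1}{558} \approx -0.0017921$)
$\frac{k}{-326 + \left(\left(66 - -57\right) - 143\right) \left(-347\right)} = - \frac{1}{558 \left(-326 + \left(\left(66 - -57\right) - 143\right) \left(-347\right)\right)} = - \frac{1}{558 \left(-326 + \left(\left(66 + 57\right) - 143\right) \left(-347\right)\right)} = - \frac{1}{558 \left(-326 + \left(123 - 143\right) \left(-347\right)\right)} = - \frac{1}{558 \left(-326 - -6940\right)} = - \frac{1}{558 \left(-326 + 6940\right)} = - \frac{1}{558 \cdot 6614} = \left(- \frac{1}{558}\right) \frac{1}{6614} = - \frac{1}{3690612}$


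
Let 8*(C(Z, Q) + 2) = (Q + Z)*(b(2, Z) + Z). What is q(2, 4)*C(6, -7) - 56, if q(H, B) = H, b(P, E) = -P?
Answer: -61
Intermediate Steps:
C(Z, Q) = -2 + (-2 + Z)*(Q + Z)/8 (C(Z, Q) = -2 + ((Q + Z)*(-1*2 + Z))/8 = -2 + ((Q + Z)*(-2 + Z))/8 = -2 + ((-2 + Z)*(Q + Z))/8 = -2 + (-2 + Z)*(Q + Z)/8)
q(2, 4)*C(6, -7) - 56 = 2*(-2 - ¼*(-7) - ¼*6 + (⅛)*6² + (⅛)*(-7)*6) - 56 = 2*(-2 + 7/4 - 3/2 + (⅛)*36 - 21/4) - 56 = 2*(-2 + 7/4 - 3/2 + 9/2 - 21/4) - 56 = 2*(-5/2) - 56 = -5 - 56 = -61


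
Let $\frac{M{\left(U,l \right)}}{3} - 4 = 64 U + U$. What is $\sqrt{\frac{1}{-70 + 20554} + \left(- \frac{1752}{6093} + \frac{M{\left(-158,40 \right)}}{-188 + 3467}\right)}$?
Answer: $\frac{i \sqrt{61775986895498787967}}{2526226854} \approx 3.1113 i$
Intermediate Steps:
$M{\left(U,l \right)} = 12 + 195 U$ ($M{\left(U,l \right)} = 12 + 3 \left(64 U + U\right) = 12 + 3 \cdot 65 U = 12 + 195 U$)
$\sqrt{\frac{1}{-70 + 20554} + \left(- \frac{1752}{6093} + \frac{M{\left(-158,40 \right)}}{-188 + 3467}\right)} = \sqrt{\frac{1}{-70 + 20554} + \left(- \frac{1752}{6093} + \frac{12 + 195 \left(-158\right)}{-188 + 3467}\right)} = \sqrt{\frac{1}{20484} + \left(\left(-1752\right) \frac{1}{6093} + \frac{12 - 30810}{3279}\right)} = \sqrt{\frac{1}{20484} - \frac{21488558}{2219883}} = \sqrt{- \frac{146723134063}{15157361124}} = \frac{i \sqrt{61775986895498787967}}{2526226854}$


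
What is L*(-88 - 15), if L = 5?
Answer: -515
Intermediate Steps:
L*(-88 - 15) = 5*(-88 - 15) = 5*(-103) = -515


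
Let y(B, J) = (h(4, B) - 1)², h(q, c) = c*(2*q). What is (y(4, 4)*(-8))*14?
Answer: -107632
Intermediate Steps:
h(q, c) = 2*c*q
y(B, J) = (-1 + 8*B)² (y(B, J) = (2*B*4 - 1)² = (8*B - 1)² = (-1 + 8*B)²)
(y(4, 4)*(-8))*14 = ((-1 + 8*4)²*(-8))*14 = ((-1 + 32)²*(-8))*14 = (31²*(-8))*14 = (961*(-8))*14 = -7688*14 = -107632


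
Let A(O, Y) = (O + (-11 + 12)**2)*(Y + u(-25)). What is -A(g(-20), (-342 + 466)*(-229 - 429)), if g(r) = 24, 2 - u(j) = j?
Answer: 2039125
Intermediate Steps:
u(j) = 2 - j
A(O, Y) = (1 + O)*(27 + Y) (A(O, Y) = (O + (-11 + 12)**2)*(Y + (2 - 1*(-25))) = (O + 1**2)*(Y + (2 + 25)) = (O + 1)*(Y + 27) = (1 + O)*(27 + Y))
-A(g(-20), (-342 + 466)*(-229 - 429)) = -(27 + (-342 + 466)*(-229 - 429) + 27*24 + 24*((-342 + 466)*(-229 - 429))) = -(27 + 124*(-658) + 648 + 24*(124*(-658))) = -(27 - 81592 + 648 + 24*(-81592)) = -(27 - 81592 + 648 - 1958208) = -1*(-2039125) = 2039125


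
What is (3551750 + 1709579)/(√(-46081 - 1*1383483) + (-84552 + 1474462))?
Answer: 3656386895195/965925618832 - 5261329*I*√357391/965925618832 ≈ 3.7854 - 0.0032563*I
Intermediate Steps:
(3551750 + 1709579)/(√(-46081 - 1*1383483) + (-84552 + 1474462)) = 5261329/(√(-46081 - 1383483) + 1389910) = 5261329/(√(-1429564) + 1389910) = 5261329/(2*I*√357391 + 1389910) = 5261329/(1389910 + 2*I*√357391)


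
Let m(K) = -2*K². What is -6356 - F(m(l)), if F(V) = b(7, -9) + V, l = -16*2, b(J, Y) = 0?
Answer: -4308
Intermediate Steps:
l = -32 (l = -8*4 = -32)
F(V) = V (F(V) = 0 + V = V)
-6356 - F(m(l)) = -6356 - (-2)*(-32)² = -6356 - (-2)*1024 = -6356 - 1*(-2048) = -6356 + 2048 = -4308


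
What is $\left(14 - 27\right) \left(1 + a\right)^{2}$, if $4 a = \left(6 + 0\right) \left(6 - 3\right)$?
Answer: $- \frac{1573}{4} \approx -393.25$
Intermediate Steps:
$a = \frac{9}{2}$ ($a = \frac{\left(6 + 0\right) \left(6 - 3\right)}{4} = \frac{6 \cdot 3}{4} = \frac{1}{4} \cdot 18 = \frac{9}{2} \approx 4.5$)
$\left(14 - 27\right) \left(1 + a\right)^{2} = \left(14 - 27\right) \left(1 + \frac{9}{2}\right)^{2} = - 13 \left(\frac{11}{2}\right)^{2} = \left(-13\right) \frac{121}{4} = - \frac{1573}{4}$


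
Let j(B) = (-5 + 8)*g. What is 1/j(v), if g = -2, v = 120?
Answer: -⅙ ≈ -0.16667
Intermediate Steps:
j(B) = -6 (j(B) = (-5 + 8)*(-2) = 3*(-2) = -6)
1/j(v) = 1/(-6) = -⅙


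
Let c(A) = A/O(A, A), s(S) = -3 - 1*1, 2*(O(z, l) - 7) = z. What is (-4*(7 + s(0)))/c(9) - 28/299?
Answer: -13838/897 ≈ -15.427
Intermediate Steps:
O(z, l) = 7 + z/2
s(S) = -4 (s(S) = -3 - 1 = -4)
c(A) = A/(7 + A/2)
(-4*(7 + s(0)))/c(9) - 28/299 = (-4*(7 - 4))/((2*9/(14 + 9))) - 28/299 = (-4*3)/((2*9/23)) - 28*1/299 = -12/(2*9*(1/23)) - 28/299 = -12/18/23 - 28/299 = -12*23/18 - 28/299 = -46/3 - 28/299 = -13838/897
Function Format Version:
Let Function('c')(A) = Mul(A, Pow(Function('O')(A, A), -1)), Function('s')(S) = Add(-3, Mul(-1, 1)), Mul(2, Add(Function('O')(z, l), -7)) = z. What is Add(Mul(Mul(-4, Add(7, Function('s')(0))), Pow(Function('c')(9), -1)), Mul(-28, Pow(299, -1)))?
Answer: Rational(-13838, 897) ≈ -15.427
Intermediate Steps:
Function('O')(z, l) = Add(7, Mul(Rational(1, 2), z))
Function('s')(S) = -4 (Function('s')(S) = Add(-3, -1) = -4)
Function('c')(A) = Mul(A, Pow(Add(7, Mul(Rational(1, 2), A)), -1))
Add(Mul(Mul(-4, Add(7, Function('s')(0))), Pow(Function('c')(9), -1)), Mul(-28, Pow(299, -1))) = Add(Mul(Mul(-4, Add(7, -4)), Pow(Mul(2, 9, Pow(Add(14, 9), -1)), -1)), Mul(-28, Pow(299, -1))) = Add(Mul(Mul(-4, 3), Pow(Mul(2, 9, Pow(23, -1)), -1)), Mul(-28, Rational(1, 299))) = Add(Mul(-12, Pow(Mul(2, 9, Rational(1, 23)), -1)), Rational(-28, 299)) = Add(Mul(-12, Pow(Rational(18, 23), -1)), Rational(-28, 299)) = Add(Mul(-12, Rational(23, 18)), Rational(-28, 299)) = Add(Rational(-46, 3), Rational(-28, 299)) = Rational(-13838, 897)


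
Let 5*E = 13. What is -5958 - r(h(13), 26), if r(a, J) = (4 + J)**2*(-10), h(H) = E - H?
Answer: 3042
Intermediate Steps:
E = 13/5 (E = (1/5)*13 = 13/5 ≈ 2.6000)
h(H) = 13/5 - H
r(a, J) = -10*(4 + J)**2
-5958 - r(h(13), 26) = -5958 - (-10)*(4 + 26)**2 = -5958 - (-10)*30**2 = -5958 - (-10)*900 = -5958 - 1*(-9000) = -5958 + 9000 = 3042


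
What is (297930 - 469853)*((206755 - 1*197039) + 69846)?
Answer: -13678537726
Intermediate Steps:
(297930 - 469853)*((206755 - 1*197039) + 69846) = -171923*((206755 - 197039) + 69846) = -171923*(9716 + 69846) = -171923*79562 = -13678537726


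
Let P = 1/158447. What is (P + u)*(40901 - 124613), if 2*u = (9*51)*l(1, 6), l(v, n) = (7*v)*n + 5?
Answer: -143071222078848/158447 ≈ -9.0296e+8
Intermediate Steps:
P = 1/158447 ≈ 6.3113e-6
l(v, n) = 5 + 7*n*v (l(v, n) = 7*n*v + 5 = 5 + 7*n*v)
u = 21573/2 (u = ((9*51)*(5 + 7*6*1))/2 = (459*(5 + 42))/2 = (459*47)/2 = (½)*21573 = 21573/2 ≈ 10787.)
(P + u)*(40901 - 124613) = (1/158447 + 21573/2)*(40901 - 124613) = (3418177133/316894)*(-83712) = -143071222078848/158447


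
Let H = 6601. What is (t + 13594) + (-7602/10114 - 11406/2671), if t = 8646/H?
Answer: 1211728241833667/89161337447 ≈ 13590.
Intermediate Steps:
t = 8646/6601 ≈ 1.3098
(t + 13594) + (-7602/10114 - 11406/2671) = (8646/6601 + 13594) + (-7602/10114 - 11406/2671) = 89742640/6601 + (-7602*1/10114 - 11406*1/2671) = 89742640/6601 + (-3801/5057 - 11406/2671) = 89742640/6601 - 67832613/13507247 = 1211728241833667/89161337447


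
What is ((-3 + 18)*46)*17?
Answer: 11730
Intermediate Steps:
((-3 + 18)*46)*17 = (15*46)*17 = 690*17 = 11730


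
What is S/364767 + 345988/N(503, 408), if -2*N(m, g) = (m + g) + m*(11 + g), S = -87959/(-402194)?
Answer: -272897238655213/83476339216062 ≈ -3.2692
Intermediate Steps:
S = 87959/402194 (S = -87959*(-1/402194) = 87959/402194 ≈ 0.21870)
N(m, g) = -g/2 - m/2 - m*(11 + g)/2 (N(m, g) = -((m + g) + m*(11 + g))/2 = -((g + m) + m*(11 + g))/2 = -(g + m + m*(11 + g))/2 = -g/2 - m/2 - m*(11 + g)/2)
S/364767 + 345988/N(503, 408) = (87959/402194)/364767 + 345988/(-6*503 - ½*408 - ½*408*503) = (87959/402194)*(1/364767) + 345988/(-3018 - 204 - 102612) = 87959/146707098798 + 345988/(-105834) = 87959/146707098798 + 345988*(-1/105834) = 87959/146707098798 - 172994/52917 = -272897238655213/83476339216062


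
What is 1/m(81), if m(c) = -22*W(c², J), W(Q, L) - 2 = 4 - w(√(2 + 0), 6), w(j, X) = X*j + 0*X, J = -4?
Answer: 1/132 + √2/132 ≈ 0.018290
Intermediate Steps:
w(j, X) = X*j (w(j, X) = X*j + 0 = X*j)
W(Q, L) = 6 - 6*√2 (W(Q, L) = 2 + (4 - 6*√(2 + 0)) = 2 + (4 - 6*√2) = 6 - 6*√2)
m(c) = -132 + 132*√2 (m(c) = -22*(6 - 6*√2) = -132 + 132*√2)
1/m(81) = 1/(-132 + 132*√2)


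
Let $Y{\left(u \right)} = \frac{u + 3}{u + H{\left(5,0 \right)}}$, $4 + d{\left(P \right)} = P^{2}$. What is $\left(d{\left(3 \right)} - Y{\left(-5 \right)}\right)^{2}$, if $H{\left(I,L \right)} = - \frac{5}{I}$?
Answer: $\frac{196}{9} \approx 21.778$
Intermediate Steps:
$d{\left(P \right)} = -4 + P^{2}$
$Y{\left(u \right)} = \frac{3 + u}{-1 + u}$ ($Y{\left(u \right)} = \frac{u + 3}{u - \frac{5}{5}} = \frac{3 + u}{u - 1} = \frac{3 + u}{-1 + u}$)
$\left(d{\left(3 \right)} - Y{\left(-5 \right)}\right)^{2} = \left(\left(-4 + 3^{2}\right) - \frac{3 - 5}{-1 - 5}\right)^{2} = \left(\left(-4 + 9\right) - \frac{1}{-6} \left(-2\right)\right)^{2} = \left(5 - \left(- \frac{1}{6}\right) \left(-2\right)\right)^{2} = \left(5 - \frac{1}{3}\right)^{2} = \left(\frac{14}{3}\right)^{2} = \frac{196}{9}$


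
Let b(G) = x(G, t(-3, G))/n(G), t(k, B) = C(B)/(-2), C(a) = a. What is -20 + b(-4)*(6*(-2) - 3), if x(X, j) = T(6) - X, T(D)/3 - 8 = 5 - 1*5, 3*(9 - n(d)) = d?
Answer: -1880/31 ≈ -60.645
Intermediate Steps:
n(d) = 9 - d/3
T(D) = 24 (T(D) = 24 + 3*(5 - 1*5) = 24 + 3*(5 - 5) = 24 + 3*0 = 24 + 0 = 24)
t(k, B) = -B/2 (t(k, B) = B/(-2) = B*(-½) = -B/2)
x(X, j) = 24 - X
b(G) = (24 - G)/(9 - G/3)
-20 + b(-4)*(6*(-2) - 3) = -20 + (3*(-24 - 4)/(-27 - 4))*(6*(-2) - 3) = -20 + (3*(-28)/(-31))*(-12 - 3) = -20 + (3*(-1/31)*(-28))*(-15) = -20 + (84/31)*(-15) = -20 - 1260/31 = -1880/31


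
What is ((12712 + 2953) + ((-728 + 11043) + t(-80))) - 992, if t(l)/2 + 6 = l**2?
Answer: 37776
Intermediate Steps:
t(l) = -12 + 2*l**2
((12712 + 2953) + ((-728 + 11043) + t(-80))) - 992 = ((12712 + 2953) + ((-728 + 11043) + (-12 + 2*(-80)**2))) - 992 = (15665 + (10315 + (-12 + 2*6400))) - 992 = (15665 + (10315 + (-12 + 12800))) - 992 = (15665 + (10315 + 12788)) - 992 = (15665 + 23103) - 992 = 38768 - 992 = 37776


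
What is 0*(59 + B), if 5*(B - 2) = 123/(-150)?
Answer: 0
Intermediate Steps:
B = 459/250 (B = 2 + (123/(-150))/5 = 2 + (123*(-1/150))/5 = 2 + (⅕)*(-41/50) = 2 - 41/250 = 459/250 ≈ 1.8360)
0*(59 + B) = 0*(59 + 459/250) = 0*(15209/250) = 0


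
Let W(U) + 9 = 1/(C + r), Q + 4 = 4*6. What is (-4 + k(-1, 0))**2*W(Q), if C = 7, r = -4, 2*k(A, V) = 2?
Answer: -78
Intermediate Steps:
k(A, V) = 1 (k(A, V) = (1/2)*2 = 1)
Q = 20 (Q = -4 + 4*6 = -4 + 24 = 20)
W(U) = -26/3 (W(U) = -9 + 1/(7 - 4) = -9 + 1/3 = -26/3)
(-4 + k(-1, 0))**2*W(Q) = (-4 + 1)**2*(-26/3) = (-3)**2*(-26/3) = 9*(-26/3) = -78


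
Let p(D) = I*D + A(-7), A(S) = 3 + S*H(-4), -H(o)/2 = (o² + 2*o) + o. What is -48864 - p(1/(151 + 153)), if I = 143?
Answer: -14872735/304 ≈ -48924.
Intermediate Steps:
H(o) = -6*o - 2*o² (H(o) = -2*((o² + 2*o) + o) = -2*(o² + 3*o) = -6*o - 2*o²)
A(S) = 3 - 8*S (A(S) = 3 + S*(-2*(-4)*(3 - 4)) = 3 + S*(-2*(-4)*(-1)) = 3 + S*(-8) = 3 - 8*S)
p(D) = 59 + 143*D (p(D) = 143*D + (3 - 8*(-7)) = 143*D + (3 + 56) = 143*D + 59 = 59 + 143*D)
-48864 - p(1/(151 + 153)) = -48864 - (59 + 143/(151 + 153)) = -48864 - (59 + 143/304) = -48864 - 1*18079/304 = -48864 - 18079/304 = -14872735/304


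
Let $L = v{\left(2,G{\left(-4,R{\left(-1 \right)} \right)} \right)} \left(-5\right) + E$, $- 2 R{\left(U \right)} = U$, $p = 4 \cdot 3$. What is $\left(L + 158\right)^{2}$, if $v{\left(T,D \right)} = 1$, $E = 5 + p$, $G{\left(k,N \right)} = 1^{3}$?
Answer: $28900$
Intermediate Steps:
$p = 12$
$R{\left(U \right)} = - \frac{U}{2}$
$G{\left(k,N \right)} = 1$
$E = 17$ ($E = 5 + 12 = 17$)
$L = 12$ ($L = 1 \left(-5\right) + 17 = -5 + 17 = 12$)
$\left(L + 158\right)^{2} = \left(12 + 158\right)^{2} = 170^{2} = 28900$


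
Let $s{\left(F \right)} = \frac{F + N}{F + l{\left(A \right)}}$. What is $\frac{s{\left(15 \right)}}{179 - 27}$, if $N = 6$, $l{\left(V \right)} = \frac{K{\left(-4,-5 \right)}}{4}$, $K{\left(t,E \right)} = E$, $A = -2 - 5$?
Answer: $\frac{21}{2090} \approx 0.010048$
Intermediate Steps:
$A = -7$
$l{\left(V \right)} = - \frac{5}{4}$
$s{\left(F \right)} = \frac{6 + F}{- \frac{5}{4} + F}$ ($s{\left(F \right)} = \frac{F + 6}{F - \frac{5}{4}} = \frac{6 + F}{- \frac{5}{4} + F}$)
$\frac{s{\left(15 \right)}}{179 - 27} = \frac{4 \frac{1}{-5 + 4 \cdot 15} \left(6 + 15\right)}{179 - 27} = \frac{4 \frac{1}{-5 + 60} \cdot 21}{152} = 4 \cdot \frac{1}{55} \cdot 21 \cdot \frac{1}{152} = \frac{84}{55} \cdot \frac{1}{152} = \frac{21}{2090}$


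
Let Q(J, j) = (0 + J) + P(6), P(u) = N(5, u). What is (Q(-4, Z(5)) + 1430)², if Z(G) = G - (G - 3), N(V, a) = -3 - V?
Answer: 2010724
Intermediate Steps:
P(u) = -8 (P(u) = -3 - 1*5 = -3 - 5 = -8)
Z(G) = 3 (Z(G) = G - (-3 + G) = G + (3 - G) = 3)
Q(J, j) = -8 + J (Q(J, j) = (0 + J) - 8 = J - 8 = -8 + J)
(Q(-4, Z(5)) + 1430)² = ((-8 - 4) + 1430)² = (-12 + 1430)² = 1418² = 2010724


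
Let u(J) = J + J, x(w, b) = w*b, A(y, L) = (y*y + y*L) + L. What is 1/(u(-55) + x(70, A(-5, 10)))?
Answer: -1/1160 ≈ -0.00086207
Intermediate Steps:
A(y, L) = L + y² + L*y (A(y, L) = (y² + L*y) + L = L + y² + L*y)
x(w, b) = b*w
u(J) = 2*J
1/(u(-55) + x(70, A(-5, 10))) = 1/(2*(-55) + (10 + (-5)² + 10*(-5))*70) = 1/(-110 + (10 + 25 - 50)*70) = 1/(-110 - 15*70) = 1/(-110 - 1050) = 1/(-1160) = -1/1160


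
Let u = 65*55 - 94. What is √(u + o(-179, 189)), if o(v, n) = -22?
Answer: √3459 ≈ 58.813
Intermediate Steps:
u = 3481 (u = 3575 - 94 = 3481)
√(u + o(-179, 189)) = √(3481 - 22) = √3459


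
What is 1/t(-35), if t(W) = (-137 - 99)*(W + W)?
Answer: 1/16520 ≈ 6.0533e-5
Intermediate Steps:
t(W) = -472*W
1/t(-35) = 1/(-472*(-35)) = 1/16520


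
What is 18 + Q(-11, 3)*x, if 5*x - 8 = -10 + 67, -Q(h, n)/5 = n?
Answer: -177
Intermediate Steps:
Q(h, n) = -5*n
x = 13 (x = 8/5 + (-10 + 67)/5 = 8/5 + (⅕)*57 = 8/5 + 57/5 = 13)
18 + Q(-11, 3)*x = 18 - 5*3*13 = 18 - 15*13 = 18 - 195 = -177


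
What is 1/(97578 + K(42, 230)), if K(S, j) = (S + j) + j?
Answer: 1/98080 ≈ 1.0196e-5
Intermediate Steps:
K(S, j) = S + 2*j
1/(97578 + K(42, 230)) = 1/(97578 + (42 + 2*230)) = 1/(97578 + (42 + 460)) = 1/(97578 + 502) = 1/98080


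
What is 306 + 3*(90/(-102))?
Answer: 5157/17 ≈ 303.35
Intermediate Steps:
306 + 3*(90/(-102)) = 306 + 3*(90*(-1/102)) = 306 + 3*(-15/17) = 306 - 45/17 = 5157/17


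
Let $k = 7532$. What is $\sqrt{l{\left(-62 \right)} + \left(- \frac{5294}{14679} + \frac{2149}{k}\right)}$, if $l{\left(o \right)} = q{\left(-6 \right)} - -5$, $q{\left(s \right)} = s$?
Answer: $\frac{i \sqrt{7451760351805}}{2632434} \approx 1.037 i$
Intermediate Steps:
$l{\left(o \right)} = -1$ ($l{\left(o \right)} = -6 - -5 = -6 + 5 = -1$)
$\sqrt{l{\left(-62 \right)} + \left(- \frac{5294}{14679} + \frac{2149}{k}\right)} = \sqrt{-1 + \left(- \frac{5294}{14679} + \frac{2149}{7532}\right)} = \sqrt{-1 + \left(\left(-5294\right) \frac{1}{14679} + 2149 \cdot \frac{1}{7532}\right)} = \sqrt{-1 + \left(- \frac{5294}{14679} + \frac{307}{1076}\right)} = \sqrt{-1 - \frac{1189891}{15794604}} = \sqrt{- \frac{16984495}{15794604}} = \frac{i \sqrt{7451760351805}}{2632434}$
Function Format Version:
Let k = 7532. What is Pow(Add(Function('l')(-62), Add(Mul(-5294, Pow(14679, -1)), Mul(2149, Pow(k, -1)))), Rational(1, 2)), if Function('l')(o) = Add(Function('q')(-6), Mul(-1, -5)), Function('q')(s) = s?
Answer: Mul(Rational(1, 2632434), I, Pow(7451760351805, Rational(1, 2))) ≈ Mul(1.0370, I)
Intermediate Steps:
Function('l')(o) = -1 (Function('l')(o) = Add(-6, Mul(-1, -5)) = Add(-6, 5) = -1)
Pow(Add(Function('l')(-62), Add(Mul(-5294, Pow(14679, -1)), Mul(2149, Pow(k, -1)))), Rational(1, 2)) = Pow(Add(-1, Add(Mul(-5294, Pow(14679, -1)), Mul(2149, Pow(7532, -1)))), Rational(1, 2)) = Pow(Add(-1, Add(Mul(-5294, Rational(1, 14679)), Mul(2149, Rational(1, 7532)))), Rational(1, 2)) = Pow(Add(-1, Add(Rational(-5294, 14679), Rational(307, 1076))), Rational(1, 2)) = Pow(Add(-1, Rational(-1189891, 15794604)), Rational(1, 2)) = Pow(Rational(-16984495, 15794604), Rational(1, 2)) = Mul(Rational(1, 2632434), I, Pow(7451760351805, Rational(1, 2)))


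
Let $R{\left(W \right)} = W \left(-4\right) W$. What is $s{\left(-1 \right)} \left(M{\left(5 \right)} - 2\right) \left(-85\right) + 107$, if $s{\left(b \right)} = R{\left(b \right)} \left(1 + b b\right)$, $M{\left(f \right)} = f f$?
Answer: $15747$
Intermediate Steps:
$M{\left(f \right)} = f^{2}$
$R{\left(W \right)} = - 4 W^{2}$ ($R{\left(W \right)} = - 4 W W = - 4 W^{2}$)
$s{\left(b \right)} = - 4 b^{2} \left(1 + b^{2}\right)$ ($s{\left(b \right)} = - 4 b^{2} \left(1 + b b\right) = - 4 b^{2} \left(1 + b^{2}\right)$)
$s{\left(-1 \right)} \left(M{\left(5 \right)} - 2\right) \left(-85\right) + 107 = 4 \left(-1\right)^{2} \left(-1 - \left(-1\right)^{2}\right) \left(5^{2} - 2\right) \left(-85\right) + 107 = 4 \cdot 1 \left(-1 - 1\right) \left(25 - 2\right) \left(-85\right) + 107 = 4 \cdot 1 \left(-1 - 1\right) 23 \left(-85\right) + 107 = 4 \cdot 1 \left(-2\right) 23 \left(-85\right) + 107 = \left(-8\right) 23 \left(-85\right) + 107 = \left(-184\right) \left(-85\right) + 107 = 15640 + 107 = 15747$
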